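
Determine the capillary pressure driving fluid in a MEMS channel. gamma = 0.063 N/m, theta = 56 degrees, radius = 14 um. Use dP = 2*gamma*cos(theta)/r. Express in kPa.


Step 1: cos(56 deg) = 0.5592
Step 2: Convert r to m: r = 14e-6 m
Step 3: dP = 2 * 0.063 * 0.5592 / 14e-6 = 5032.8 Pa
Step 4: Convert Pa to kPa (divide by 1000).
dP = 5.03 kPa


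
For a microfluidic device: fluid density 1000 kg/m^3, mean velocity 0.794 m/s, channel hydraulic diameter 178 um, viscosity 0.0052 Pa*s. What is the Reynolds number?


Step 1: Convert Dh to meters: Dh = 178e-6 m
Step 2: Re = rho * v * Dh / mu
Re = 1000 * 0.794 * 178e-6 / 0.0052
Re = 27.179


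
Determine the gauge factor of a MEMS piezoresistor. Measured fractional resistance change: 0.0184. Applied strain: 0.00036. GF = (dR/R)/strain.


Step 1: Identify values.
dR/R = 0.0184, strain = 0.00036
Step 2: GF = (dR/R) / strain = 0.0184 / 0.00036
GF = 51.1


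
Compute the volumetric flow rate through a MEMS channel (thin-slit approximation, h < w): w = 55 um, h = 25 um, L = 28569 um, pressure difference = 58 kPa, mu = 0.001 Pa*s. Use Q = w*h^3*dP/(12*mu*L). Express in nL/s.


Step 1: Convert all dimensions to SI (meters).
w = 55e-6 m, h = 25e-6 m, L = 28569e-6 m, dP = 58e3 Pa
Step 2: Q = w * h^3 * dP / (12 * mu * L)
Q = 55e-6 * (25e-6)^3 * 58e3 / (12 * 0.001 * 28569e-6) = 1.4539e-10 m^3/s
Step 3: Convert Q from m^3/s to nL/s (1 m^3 = 1e12 nL, so multiply by 1e12).
Q = 145.39 nL/s


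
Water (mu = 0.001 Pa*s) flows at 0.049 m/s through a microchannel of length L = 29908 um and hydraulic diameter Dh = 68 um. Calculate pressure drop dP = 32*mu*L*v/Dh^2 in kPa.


Step 1: Convert to SI: L = 29908e-6 m, Dh = 68e-6 m
Step 2: dP = 32 * 0.001 * 29908e-6 * 0.049 / (68e-6)^2
Step 3: dP = 10141.81 Pa
Step 4: Convert to kPa: dP = 10.14 kPa


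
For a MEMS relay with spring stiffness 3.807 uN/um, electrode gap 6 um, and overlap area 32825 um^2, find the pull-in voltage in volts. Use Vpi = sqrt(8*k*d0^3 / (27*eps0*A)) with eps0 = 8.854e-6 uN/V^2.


Step 1: Compute numerator: 8 * k * d0^3 = 8 * 3.807 * 6^3 = 6578.496
Step 2: Compute denominator: 27 * eps0 * A = 27 * 8.854e-6 * 32825 = 7.847079
Step 3: Vpi = sqrt(6578.496 / 7.847079)
Vpi = 28.95 V


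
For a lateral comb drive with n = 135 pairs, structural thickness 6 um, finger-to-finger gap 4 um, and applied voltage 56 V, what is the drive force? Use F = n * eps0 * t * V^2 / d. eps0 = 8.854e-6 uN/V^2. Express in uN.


Step 1: Parameters: n=135, eps0=8.854e-6 uN/V^2, t=6 um, V=56 V, d=4 um
Step 2: V^2 = 3136
Step 3: F = 135 * 8.854e-6 * 6 * 3136 / 4
F = 5.623 uN


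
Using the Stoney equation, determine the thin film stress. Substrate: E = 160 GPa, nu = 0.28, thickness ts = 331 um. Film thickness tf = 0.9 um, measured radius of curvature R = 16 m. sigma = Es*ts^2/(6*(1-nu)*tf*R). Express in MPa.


Step 1: Compute numerator: Es * ts^2 = 160 * 331^2 = 17529760 (GPa*um^2)
Step 2: Compute denominator (R in um): 6*(1-nu)*tf*R = 6*0.72*0.9*16e6 = 62208000.0 (um^2)
Step 3: sigma (GPa) = 17529760 / 62208000.0 = 2.81793e-01 GPa
Step 4: Convert to MPa (x1000): sigma = 281.8 MPa


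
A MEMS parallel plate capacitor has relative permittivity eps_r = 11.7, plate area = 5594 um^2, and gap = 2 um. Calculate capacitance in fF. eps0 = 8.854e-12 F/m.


Step 1: Convert area to m^2: A = 5594e-12 m^2
Step 2: Convert gap to m: d = 2e-6 m
Step 3: C = eps0 * eps_r * A / d
C = 8.854e-12 * 11.7 * 5594e-12 / 2e-6
Step 4: Convert to fF (multiply by 1e15).
C = 289.75 fF


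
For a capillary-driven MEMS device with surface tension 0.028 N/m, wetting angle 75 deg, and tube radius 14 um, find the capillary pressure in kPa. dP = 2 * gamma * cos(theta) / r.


Step 1: cos(75 deg) = 0.2588
Step 2: Convert r to m: r = 14e-6 m
Step 3: dP = 2 * 0.028 * 0.2588 / 14e-6 = 1035.2 Pa
Step 4: Convert Pa to kPa (divide by 1000).
dP = 1.04 kPa


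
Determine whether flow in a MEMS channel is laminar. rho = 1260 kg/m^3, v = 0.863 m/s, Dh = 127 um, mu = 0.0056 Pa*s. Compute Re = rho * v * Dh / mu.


Step 1: Convert Dh to meters: Dh = 127e-6 m
Step 2: Re = rho * v * Dh / mu
Re = 1260 * 0.863 * 127e-6 / 0.0056
Re = 24.66
Since Re = 24.66 is below ~2300, the flow is laminar.


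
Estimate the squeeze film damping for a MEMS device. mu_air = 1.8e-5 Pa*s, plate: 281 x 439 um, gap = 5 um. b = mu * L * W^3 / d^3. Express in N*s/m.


Step 1: Convert to SI.
L = 281e-6 m, W = 439e-6 m, d = 5e-6 m
Step 2: W^3 = (439e-6)^3 = 8.46e-11 m^3
Step 3: d^3 = (5e-6)^3 = 1.25e-16 m^3
Step 4: b = 1.8e-5 * 281e-6 * 8.46e-11 / 1.25e-16
b = 3.42e-03 N*s/m


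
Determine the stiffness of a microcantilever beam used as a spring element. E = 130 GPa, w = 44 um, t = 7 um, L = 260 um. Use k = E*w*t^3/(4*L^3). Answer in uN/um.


Step 1: Convert E to consistent units (1 GPa = 1000 uN/um^2).
E = 130 GPa = 130000 uN/um^2
Step 2: Compute t^3 = 7^3 = 343
Step 3: Compute L^3 = 260^3 = 17576000
Step 4: k = 130000 * 44 * 343 / (4 * 17576000)
k = 27.9068 uN/um


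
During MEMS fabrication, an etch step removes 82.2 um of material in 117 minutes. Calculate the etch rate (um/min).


Step 1: Etch rate = depth / time
Step 2: rate = 82.2 / 117
rate = 0.703 um/min


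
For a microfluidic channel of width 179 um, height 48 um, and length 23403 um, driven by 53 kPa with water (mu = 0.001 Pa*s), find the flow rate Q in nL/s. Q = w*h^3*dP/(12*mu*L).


Step 1: Convert all dimensions to SI (meters).
w = 179e-6 m, h = 48e-6 m, L = 23403e-6 m, dP = 53e3 Pa
Step 2: Q = w * h^3 * dP / (12 * mu * L)
Q = 179e-6 * (48e-6)^3 * 53e3 / (12 * 0.001 * 23403e-6) = 3.73593949e-09 m^3/s
Step 3: Convert Q from m^3/s to nL/s (1 m^3 = 1e12 nL, so multiply by 1e12).
Q = 3735.939 nL/s


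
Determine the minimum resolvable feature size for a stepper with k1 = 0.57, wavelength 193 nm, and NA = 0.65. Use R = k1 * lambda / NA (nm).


Step 1: Identify values: k1 = 0.57, lambda = 193 nm, NA = 0.65
Step 2: R = k1 * lambda / NA
R = 0.57 * 193 / 0.65
R = 169.2 nm


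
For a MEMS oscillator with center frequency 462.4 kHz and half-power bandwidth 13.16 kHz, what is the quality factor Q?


Step 1: Q = f0 / bandwidth
Step 2: Q = 462.4 / 13.16
Q = 35.1


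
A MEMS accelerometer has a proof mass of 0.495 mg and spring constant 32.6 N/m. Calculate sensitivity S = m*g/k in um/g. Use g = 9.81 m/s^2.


Step 1: Convert mass: m = 0.495 mg = 4.95e-07 kg
Step 2: S = m * g / k = 4.95e-07 * 9.81 / 32.6
Step 3: S = 1.49e-07 m/g
Step 4: Convert to um/g: S = 0.149 um/g


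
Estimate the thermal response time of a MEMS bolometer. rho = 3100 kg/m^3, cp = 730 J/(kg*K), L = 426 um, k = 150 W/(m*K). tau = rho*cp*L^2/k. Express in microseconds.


Step 1: Convert L to m: L = 426e-6 m
Step 2: L^2 = (426e-6)^2 = 1.81476e-07 m^2
Step 3: tau = 3100 * 730 * 1.81476e-07 / 150 = 2.73786792e-03 s
Step 4: Convert to microseconds (multiply by 1e6).
tau = 2737.868 us


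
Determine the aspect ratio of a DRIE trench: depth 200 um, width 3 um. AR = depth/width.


Step 1: AR = depth / width
Step 2: AR = 200 / 3
AR = 66.7


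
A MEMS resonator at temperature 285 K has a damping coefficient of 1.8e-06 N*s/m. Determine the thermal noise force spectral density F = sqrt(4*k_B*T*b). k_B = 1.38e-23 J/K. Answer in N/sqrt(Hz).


Step 1: Compute 4 * k_B * T * b
= 4 * 1.38e-23 * 285 * 1.8e-06
= 2.8318e-26 N^2/Hz
Step 2: F_noise = sqrt(2.8318e-26)
F_noise = 1.68e-13 N/sqrt(Hz)


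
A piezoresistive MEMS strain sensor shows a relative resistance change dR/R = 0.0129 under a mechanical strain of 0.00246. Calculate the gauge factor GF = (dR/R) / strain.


Step 1: Identify values.
dR/R = 0.0129, strain = 0.00246
Step 2: GF = (dR/R) / strain = 0.0129 / 0.00246
GF = 5.2


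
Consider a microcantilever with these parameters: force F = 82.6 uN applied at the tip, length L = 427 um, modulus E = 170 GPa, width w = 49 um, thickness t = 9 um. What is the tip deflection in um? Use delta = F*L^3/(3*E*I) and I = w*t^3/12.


Step 1: Calculate the second moment of area.
I = w * t^3 / 12 = 49 * 9^3 / 12 = 2976.75 um^4
Step 2: Convert E to consistent units (1 GPa = 1000 uN/um^2).
E = 170 GPa = 170000 uN/um^2
Step 3: Calculate tip deflection.
delta = F * L^3 / (3 * E * I)
delta = 82.6 * 427^3 / (3 * 170000 * 2976.75)
delta = 4.236 um


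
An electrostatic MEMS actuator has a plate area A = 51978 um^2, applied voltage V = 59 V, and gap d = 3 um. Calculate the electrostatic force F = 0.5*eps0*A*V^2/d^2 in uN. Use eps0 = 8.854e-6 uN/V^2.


Step 1: Identify parameters.
eps0 = 8.854e-6 uN/V^2, A = 51978 um^2, V = 59 V, d = 3 um
Step 2: Compute V^2 = 59^2 = 3481
Step 3: Compute d^2 = 3^2 = 9
Step 4: F = 0.5 * 8.854e-6 * 51978 * 3481 / 9
F = 89.0 uN


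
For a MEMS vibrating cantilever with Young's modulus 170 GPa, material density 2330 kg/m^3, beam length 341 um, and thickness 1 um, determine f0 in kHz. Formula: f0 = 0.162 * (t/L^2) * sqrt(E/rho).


Step 1: Convert units to SI.
t_SI = 1e-6 m, L_SI = 341e-6 m
Step 2: Calculate sqrt(E/rho).
sqrt(170e9 / 2330) = 8541.74 m/s
Step 3: Compute f0.
f0 = 0.162 * 1e-6 / (341e-6)^2 * 8541.74 = 11900.2 Hz = 11.9 kHz


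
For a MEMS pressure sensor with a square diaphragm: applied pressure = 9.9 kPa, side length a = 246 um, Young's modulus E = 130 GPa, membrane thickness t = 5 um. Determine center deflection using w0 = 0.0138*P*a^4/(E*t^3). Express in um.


Step 1: Convert pressure to compatible units (E is in GPa, so P in GPa).
P = 9.9 kPa = 9.9e-6 GPa
Step 2: Compute numerator: 0.0138 * P * a^4.
a^4 = 246^4 = 3662186256
numerator = 0.0138 * 9.9e-6 * 3662186256 = 5.0033e+02
Step 3: Compute denominator: E * t^3 = 130 * 5^3 = 16250
Step 4: w0 = numerator / denominator = 5.0033e+02 / 16250 = 0.0308 um


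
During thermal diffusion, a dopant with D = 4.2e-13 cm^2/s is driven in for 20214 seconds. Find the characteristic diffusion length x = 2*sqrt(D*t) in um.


Step 1: Compute D*t = 4.2e-13 * 20214 = 8.48988e-09 cm^2
Step 2: sqrt(D*t) = 9.21405e-05 cm
Step 3: x = 2 * 9.21405e-05 cm = 1.84281e-04 cm
Step 4: Convert to um (1 cm = 1e4 um): x = 1.843 um


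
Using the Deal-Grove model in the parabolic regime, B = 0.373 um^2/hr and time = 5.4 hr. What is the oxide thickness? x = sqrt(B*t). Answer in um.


Step 1: Compute B*t = 0.373 * 5.4 = 2.0142
Step 2: x = sqrt(2.0142)
x = 1.419 um


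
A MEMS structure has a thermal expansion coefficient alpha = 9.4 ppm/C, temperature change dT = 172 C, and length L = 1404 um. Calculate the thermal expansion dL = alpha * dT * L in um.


Step 1: Convert CTE: alpha = 9.4 ppm/C = 9.4e-6 /C
Step 2: dL = 9.4e-6 * 172 * 1404
dL = 2.27 um


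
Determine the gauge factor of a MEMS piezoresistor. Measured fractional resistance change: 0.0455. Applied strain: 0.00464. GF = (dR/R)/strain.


Step 1: Identify values.
dR/R = 0.0455, strain = 0.00464
Step 2: GF = (dR/R) / strain = 0.0455 / 0.00464
GF = 9.8


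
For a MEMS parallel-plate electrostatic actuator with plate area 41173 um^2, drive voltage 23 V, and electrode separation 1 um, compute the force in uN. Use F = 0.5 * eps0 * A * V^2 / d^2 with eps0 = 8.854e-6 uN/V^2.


Step 1: Identify parameters.
eps0 = 8.854e-6 uN/V^2, A = 41173 um^2, V = 23 V, d = 1 um
Step 2: Compute V^2 = 23^2 = 529
Step 3: Compute d^2 = 1^2 = 1
Step 4: F = 0.5 * 8.854e-6 * 41173 * 529 / 1
F = 96.422 uN


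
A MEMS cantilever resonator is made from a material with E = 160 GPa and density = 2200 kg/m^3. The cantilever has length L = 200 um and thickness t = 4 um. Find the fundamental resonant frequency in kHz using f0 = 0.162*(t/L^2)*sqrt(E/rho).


Step 1: Convert units to SI.
t_SI = 4e-6 m, L_SI = 200e-6 m
Step 2: Calculate sqrt(E/rho).
sqrt(160e9 / 2200) = 8528.03 m/s
Step 3: Compute f0.
f0 = 0.162 * 4e-6 / (200e-6)^2 * 8528.03 = 138154.1 Hz = 138.15 kHz


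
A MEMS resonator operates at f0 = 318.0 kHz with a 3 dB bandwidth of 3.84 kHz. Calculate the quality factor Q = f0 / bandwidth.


Step 1: Q = f0 / bandwidth
Step 2: Q = 318.0 / 3.84
Q = 82.8


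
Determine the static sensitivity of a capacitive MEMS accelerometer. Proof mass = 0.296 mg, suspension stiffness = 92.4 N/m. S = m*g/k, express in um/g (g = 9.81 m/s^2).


Step 1: Convert mass: m = 0.296 mg = 2.96e-07 kg
Step 2: S = m * g / k = 2.96e-07 * 9.81 / 92.4
Step 3: S = 3.14e-08 m/g
Step 4: Convert to um/g: S = 0.031 um/g


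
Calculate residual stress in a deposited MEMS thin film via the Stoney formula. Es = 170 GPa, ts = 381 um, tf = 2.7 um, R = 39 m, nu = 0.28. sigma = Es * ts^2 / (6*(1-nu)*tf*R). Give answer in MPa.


Step 1: Compute numerator: Es * ts^2 = 170 * 381^2 = 24677370 (GPa*um^2)
Step 2: Compute denominator (R in um): 6*(1-nu)*tf*R = 6*0.72*2.7*39e6 = 454896000.0 (um^2)
Step 3: sigma (GPa) = 24677370 / 454896000.0 = 5.4248e-02 GPa
Step 4: Convert to MPa (x1000): sigma = 54.2 MPa


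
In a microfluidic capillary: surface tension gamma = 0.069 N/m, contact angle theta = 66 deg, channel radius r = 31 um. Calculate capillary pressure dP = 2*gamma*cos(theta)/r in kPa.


Step 1: cos(66 deg) = 0.4067
Step 2: Convert r to m: r = 31e-6 m
Step 3: dP = 2 * 0.069 * 0.4067 / 31e-6 = 1810.5 Pa
Step 4: Convert Pa to kPa (divide by 1000).
dP = 1.81 kPa


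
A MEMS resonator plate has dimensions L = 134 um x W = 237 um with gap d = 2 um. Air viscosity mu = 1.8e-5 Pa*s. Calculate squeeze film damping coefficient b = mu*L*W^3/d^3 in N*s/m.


Step 1: Convert to SI.
L = 134e-6 m, W = 237e-6 m, d = 2e-6 m
Step 2: W^3 = (237e-6)^3 = 1.33e-11 m^3
Step 3: d^3 = (2e-6)^3 = 8.00e-18 m^3
Step 4: b = 1.8e-5 * 134e-6 * 1.33e-11 / 8.00e-18
b = 4.01e-03 N*s/m


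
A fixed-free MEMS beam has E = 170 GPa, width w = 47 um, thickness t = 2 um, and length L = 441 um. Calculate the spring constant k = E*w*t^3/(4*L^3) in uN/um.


Step 1: Convert E to consistent units (1 GPa = 1000 uN/um^2).
E = 170 GPa = 170000 uN/um^2
Step 2: Compute t^3 = 2^3 = 8
Step 3: Compute L^3 = 441^3 = 85766121
Step 4: k = 170000 * 47 * 8 / (4 * 85766121)
k = 0.1863 uN/um


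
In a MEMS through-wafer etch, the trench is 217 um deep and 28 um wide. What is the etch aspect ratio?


Step 1: AR = depth / width
Step 2: AR = 217 / 28
AR = 7.8


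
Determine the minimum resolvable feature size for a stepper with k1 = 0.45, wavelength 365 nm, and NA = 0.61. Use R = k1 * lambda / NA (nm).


Step 1: Identify values: k1 = 0.45, lambda = 365 nm, NA = 0.61
Step 2: R = k1 * lambda / NA
R = 0.45 * 365 / 0.61
R = 269.3 nm


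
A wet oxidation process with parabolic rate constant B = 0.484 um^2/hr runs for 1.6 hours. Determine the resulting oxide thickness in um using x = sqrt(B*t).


Step 1: Compute B*t = 0.484 * 1.6 = 0.7744
Step 2: x = sqrt(0.7744)
x = 0.88 um


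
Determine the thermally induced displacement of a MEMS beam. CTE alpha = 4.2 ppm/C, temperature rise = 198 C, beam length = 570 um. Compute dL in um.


Step 1: Convert CTE: alpha = 4.2 ppm/C = 4.2e-6 /C
Step 2: dL = 4.2e-6 * 198 * 570
dL = 0.474 um


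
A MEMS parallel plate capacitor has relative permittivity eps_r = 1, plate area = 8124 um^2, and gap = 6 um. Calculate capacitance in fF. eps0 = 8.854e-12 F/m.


Step 1: Convert area to m^2: A = 8124e-12 m^2
Step 2: Convert gap to m: d = 6e-6 m
Step 3: C = eps0 * eps_r * A / d
C = 8.854e-12 * 1 * 8124e-12 / 6e-6
Step 4: Convert to fF (multiply by 1e15).
C = 11.99 fF


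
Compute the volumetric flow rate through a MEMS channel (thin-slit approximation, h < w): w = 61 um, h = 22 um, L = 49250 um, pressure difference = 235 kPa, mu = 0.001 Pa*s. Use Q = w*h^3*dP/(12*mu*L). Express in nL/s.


Step 1: Convert all dimensions to SI (meters).
w = 61e-6 m, h = 22e-6 m, L = 49250e-6 m, dP = 235e3 Pa
Step 2: Q = w * h^3 * dP / (12 * mu * L)
Q = 61e-6 * (22e-6)^3 * 235e3 / (12 * 0.001 * 49250e-6) = 2.5827255e-10 m^3/s
Step 3: Convert Q from m^3/s to nL/s (1 m^3 = 1e12 nL, so multiply by 1e12).
Q = 258.273 nL/s


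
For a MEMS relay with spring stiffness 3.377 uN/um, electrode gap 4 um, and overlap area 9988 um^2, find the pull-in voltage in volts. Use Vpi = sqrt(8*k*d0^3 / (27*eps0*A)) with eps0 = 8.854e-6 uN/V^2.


Step 1: Compute numerator: 8 * k * d0^3 = 8 * 3.377 * 4^3 = 1729.024
Step 2: Compute denominator: 27 * eps0 * A = 27 * 8.854e-6 * 9988 = 2.387711
Step 3: Vpi = sqrt(1729.024 / 2.387711)
Vpi = 26.91 V


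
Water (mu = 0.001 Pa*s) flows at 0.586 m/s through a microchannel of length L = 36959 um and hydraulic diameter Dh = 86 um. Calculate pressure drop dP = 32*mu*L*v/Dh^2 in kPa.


Step 1: Convert to SI: L = 36959e-6 m, Dh = 86e-6 m
Step 2: dP = 32 * 0.001 * 36959e-6 * 0.586 / (86e-6)^2
Step 3: dP = 93706.76 Pa
Step 4: Convert to kPa: dP = 93.71 kPa


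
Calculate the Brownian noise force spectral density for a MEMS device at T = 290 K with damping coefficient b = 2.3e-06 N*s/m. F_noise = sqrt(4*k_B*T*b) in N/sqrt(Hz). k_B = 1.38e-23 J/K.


Step 1: Compute 4 * k_B * T * b
= 4 * 1.38e-23 * 290 * 2.3e-06
= 3.6818e-26 N^2/Hz
Step 2: F_noise = sqrt(3.6818e-26)
F_noise = 1.92e-13 N/sqrt(Hz)


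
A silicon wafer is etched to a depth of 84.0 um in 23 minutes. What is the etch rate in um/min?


Step 1: Etch rate = depth / time
Step 2: rate = 84.0 / 23
rate = 3.652 um/min


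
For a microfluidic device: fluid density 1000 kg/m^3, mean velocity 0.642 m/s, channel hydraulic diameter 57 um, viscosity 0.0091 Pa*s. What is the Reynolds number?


Step 1: Convert Dh to meters: Dh = 57e-6 m
Step 2: Re = rho * v * Dh / mu
Re = 1000 * 0.642 * 57e-6 / 0.0091
Re = 4.021


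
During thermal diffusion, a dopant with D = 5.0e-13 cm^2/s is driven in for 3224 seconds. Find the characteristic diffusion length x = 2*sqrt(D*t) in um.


Step 1: Compute D*t = 5.0e-13 * 3224 = 1.612e-09 cm^2
Step 2: sqrt(D*t) = 4.015e-05 cm
Step 3: x = 2 * 4.015e-05 cm = 8.03e-05 cm
Step 4: Convert to um (1 cm = 1e4 um): x = 0.803 um


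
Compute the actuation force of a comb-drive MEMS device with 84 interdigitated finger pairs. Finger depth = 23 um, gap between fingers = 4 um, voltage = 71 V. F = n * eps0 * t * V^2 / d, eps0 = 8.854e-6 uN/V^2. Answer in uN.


Step 1: Parameters: n=84, eps0=8.854e-6 uN/V^2, t=23 um, V=71 V, d=4 um
Step 2: V^2 = 5041
Step 3: F = 84 * 8.854e-6 * 23 * 5041 / 4
F = 21.558 uN


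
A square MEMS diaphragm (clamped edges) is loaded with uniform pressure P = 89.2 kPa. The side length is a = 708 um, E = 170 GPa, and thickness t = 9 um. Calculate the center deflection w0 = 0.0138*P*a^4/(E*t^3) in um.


Step 1: Convert pressure to compatible units (E is in GPa, so P in GPa).
P = 89.2 kPa = 89.2e-6 GPa
Step 2: Compute numerator: 0.0138 * P * a^4.
a^4 = 708^4 = 251265597696
numerator = 0.0138 * 89.2e-6 * 251265597696 = 3.092979e+05
Step 3: Compute denominator: E * t^3 = 170 * 9^3 = 123930
Step 4: w0 = numerator / denominator = 3.092979e+05 / 123930 = 2.4957 um


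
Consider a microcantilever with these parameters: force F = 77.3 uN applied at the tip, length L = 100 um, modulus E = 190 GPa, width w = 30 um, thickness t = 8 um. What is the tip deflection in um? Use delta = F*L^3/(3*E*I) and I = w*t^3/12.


Step 1: Calculate the second moment of area.
I = w * t^3 / 12 = 30 * 8^3 / 12 = 1280.0 um^4
Step 2: Convert E to consistent units (1 GPa = 1000 uN/um^2).
E = 190 GPa = 190000 uN/um^2
Step 3: Calculate tip deflection.
delta = F * L^3 / (3 * E * I)
delta = 77.3 * 100^3 / (3 * 190000 * 1280.0)
delta = 0.1059 um


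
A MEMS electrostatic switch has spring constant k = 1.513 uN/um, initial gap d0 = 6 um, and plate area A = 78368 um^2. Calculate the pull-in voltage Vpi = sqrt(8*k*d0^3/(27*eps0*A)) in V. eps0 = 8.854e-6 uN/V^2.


Step 1: Compute numerator: 8 * k * d0^3 = 8 * 1.513 * 6^3 = 2614.464
Step 2: Compute denominator: 27 * eps0 * A = 27 * 8.854e-6 * 78368 = 18.734497
Step 3: Vpi = sqrt(2614.464 / 18.734497)
Vpi = 11.81 V


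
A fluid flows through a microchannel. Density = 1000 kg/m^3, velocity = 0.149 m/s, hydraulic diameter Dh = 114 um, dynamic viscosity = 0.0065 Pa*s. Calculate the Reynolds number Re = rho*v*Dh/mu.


Step 1: Convert Dh to meters: Dh = 114e-6 m
Step 2: Re = rho * v * Dh / mu
Re = 1000 * 0.149 * 114e-6 / 0.0065
Re = 2.613


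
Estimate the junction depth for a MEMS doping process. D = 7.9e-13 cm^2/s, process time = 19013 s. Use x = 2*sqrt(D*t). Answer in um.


Step 1: Compute D*t = 7.9e-13 * 19013 = 1.502027e-08 cm^2
Step 2: sqrt(D*t) = 1.22557e-04 cm
Step 3: x = 2 * 1.22557e-04 cm = 2.45114e-04 cm
Step 4: Convert to um (1 cm = 1e4 um): x = 2.451 um


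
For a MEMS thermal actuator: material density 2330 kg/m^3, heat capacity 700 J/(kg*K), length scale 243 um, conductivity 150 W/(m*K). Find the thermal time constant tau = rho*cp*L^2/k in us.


Step 1: Convert L to m: L = 243e-6 m
Step 2: L^2 = (243e-6)^2 = 5.9049e-08 m^2
Step 3: tau = 2330 * 700 * 5.9049e-08 / 150 = 6.4205946e-04 s
Step 4: Convert to microseconds (multiply by 1e6).
tau = 642.059 us


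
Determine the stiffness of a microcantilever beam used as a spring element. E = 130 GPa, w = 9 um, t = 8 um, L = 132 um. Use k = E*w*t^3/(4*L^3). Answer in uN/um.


Step 1: Convert E to consistent units (1 GPa = 1000 uN/um^2).
E = 130 GPa = 130000 uN/um^2
Step 2: Compute t^3 = 8^3 = 512
Step 3: Compute L^3 = 132^3 = 2299968
Step 4: k = 130000 * 9 * 512 / (4 * 2299968)
k = 65.1139 uN/um


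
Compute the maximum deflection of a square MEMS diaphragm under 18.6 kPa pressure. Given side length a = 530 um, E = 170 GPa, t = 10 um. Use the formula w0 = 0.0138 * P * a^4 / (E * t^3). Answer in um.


Step 1: Convert pressure to compatible units (E is in GPa, so P in GPa).
P = 18.6 kPa = 18.6e-6 GPa
Step 2: Compute numerator: 0.0138 * P * a^4.
a^4 = 530^4 = 78904810000
numerator = 0.0138 * 18.6e-6 * 78904810000 = 2.02533e+04
Step 3: Compute denominator: E * t^3 = 170 * 10^3 = 170000
Step 4: w0 = numerator / denominator = 2.02533e+04 / 170000 = 0.1191 um


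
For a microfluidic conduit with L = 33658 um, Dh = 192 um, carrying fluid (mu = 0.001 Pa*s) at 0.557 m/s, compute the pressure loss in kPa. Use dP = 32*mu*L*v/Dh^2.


Step 1: Convert to SI: L = 33658e-6 m, Dh = 192e-6 m
Step 2: dP = 32 * 0.001 * 33658e-6 * 0.557 / (192e-6)^2
Step 3: dP = 16273.88 Pa
Step 4: Convert to kPa: dP = 16.27 kPa


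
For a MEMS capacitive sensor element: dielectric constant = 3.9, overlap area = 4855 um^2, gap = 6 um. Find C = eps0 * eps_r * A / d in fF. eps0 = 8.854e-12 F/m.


Step 1: Convert area to m^2: A = 4855e-12 m^2
Step 2: Convert gap to m: d = 6e-6 m
Step 3: C = eps0 * eps_r * A / d
C = 8.854e-12 * 3.9 * 4855e-12 / 6e-6
Step 4: Convert to fF (multiply by 1e15).
C = 27.94 fF


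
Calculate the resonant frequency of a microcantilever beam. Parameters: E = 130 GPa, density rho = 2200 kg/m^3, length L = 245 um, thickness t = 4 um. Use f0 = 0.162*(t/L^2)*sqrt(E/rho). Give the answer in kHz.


Step 1: Convert units to SI.
t_SI = 4e-6 m, L_SI = 245e-6 m
Step 2: Calculate sqrt(E/rho).
sqrt(130e9 / 2200) = 7687.06 m/s
Step 3: Compute f0.
f0 = 0.162 * 4e-6 / (245e-6)^2 * 7687.06 = 82985.7 Hz = 82.99 kHz


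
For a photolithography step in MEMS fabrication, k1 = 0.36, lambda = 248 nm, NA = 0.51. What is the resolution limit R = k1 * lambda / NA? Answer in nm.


Step 1: Identify values: k1 = 0.36, lambda = 248 nm, NA = 0.51
Step 2: R = k1 * lambda / NA
R = 0.36 * 248 / 0.51
R = 175.1 nm


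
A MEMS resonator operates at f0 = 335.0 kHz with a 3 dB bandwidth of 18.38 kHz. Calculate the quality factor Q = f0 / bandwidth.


Step 1: Q = f0 / bandwidth
Step 2: Q = 335.0 / 18.38
Q = 18.2


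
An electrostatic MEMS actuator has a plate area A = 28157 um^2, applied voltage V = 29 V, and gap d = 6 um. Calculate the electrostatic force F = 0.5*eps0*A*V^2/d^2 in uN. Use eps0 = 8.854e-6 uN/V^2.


Step 1: Identify parameters.
eps0 = 8.854e-6 uN/V^2, A = 28157 um^2, V = 29 V, d = 6 um
Step 2: Compute V^2 = 29^2 = 841
Step 3: Compute d^2 = 6^2 = 36
Step 4: F = 0.5 * 8.854e-6 * 28157 * 841 / 36
F = 2.912 uN


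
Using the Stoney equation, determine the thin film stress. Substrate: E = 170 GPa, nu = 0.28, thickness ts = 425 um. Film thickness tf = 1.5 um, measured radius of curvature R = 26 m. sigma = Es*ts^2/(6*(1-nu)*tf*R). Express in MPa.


Step 1: Compute numerator: Es * ts^2 = 170 * 425^2 = 30706250 (GPa*um^2)
Step 2: Compute denominator (R in um): 6*(1-nu)*tf*R = 6*0.72*1.5*26e6 = 168480000.0 (um^2)
Step 3: sigma (GPa) = 30706250 / 168480000.0 = 1.82255e-01 GPa
Step 4: Convert to MPa (x1000): sigma = 182.3 MPa


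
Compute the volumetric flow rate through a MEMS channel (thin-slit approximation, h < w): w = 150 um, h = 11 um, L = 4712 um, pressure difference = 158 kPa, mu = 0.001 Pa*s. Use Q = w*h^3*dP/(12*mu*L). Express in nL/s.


Step 1: Convert all dimensions to SI (meters).
w = 150e-6 m, h = 11e-6 m, L = 4712e-6 m, dP = 158e3 Pa
Step 2: Q = w * h^3 * dP / (12 * mu * L)
Q = 150e-6 * (11e-6)^3 * 158e3 / (12 * 0.001 * 4712e-6) = 5.5787882e-10 m^3/s
Step 3: Convert Q from m^3/s to nL/s (1 m^3 = 1e12 nL, so multiply by 1e12).
Q = 557.879 nL/s


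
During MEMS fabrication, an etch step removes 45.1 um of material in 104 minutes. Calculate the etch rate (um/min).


Step 1: Etch rate = depth / time
Step 2: rate = 45.1 / 104
rate = 0.434 um/min


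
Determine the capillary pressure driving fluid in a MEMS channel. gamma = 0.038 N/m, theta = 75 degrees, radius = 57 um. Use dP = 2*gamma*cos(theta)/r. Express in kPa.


Step 1: cos(75 deg) = 0.2588
Step 2: Convert r to m: r = 57e-6 m
Step 3: dP = 2 * 0.038 * 0.2588 / 57e-6 = 345.1 Pa
Step 4: Convert Pa to kPa (divide by 1000).
dP = 0.35 kPa


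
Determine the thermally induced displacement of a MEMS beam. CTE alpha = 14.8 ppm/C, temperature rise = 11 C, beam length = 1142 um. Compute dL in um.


Step 1: Convert CTE: alpha = 14.8 ppm/C = 14.8e-6 /C
Step 2: dL = 14.8e-6 * 11 * 1142
dL = 0.1859 um


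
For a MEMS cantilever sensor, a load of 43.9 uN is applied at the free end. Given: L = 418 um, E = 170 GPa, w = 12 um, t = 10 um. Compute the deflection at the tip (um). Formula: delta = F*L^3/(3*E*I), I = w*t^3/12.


Step 1: Calculate the second moment of area.
I = w * t^3 / 12 = 12 * 10^3 / 12 = 1000.0 um^4
Step 2: Convert E to consistent units (1 GPa = 1000 uN/um^2).
E = 170 GPa = 170000 uN/um^2
Step 3: Calculate tip deflection.
delta = F * L^3 / (3 * E * I)
delta = 43.9 * 418^3 / (3 * 170000 * 1000.0)
delta = 6.2867 um


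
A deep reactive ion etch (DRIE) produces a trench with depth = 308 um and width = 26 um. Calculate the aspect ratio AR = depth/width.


Step 1: AR = depth / width
Step 2: AR = 308 / 26
AR = 11.8


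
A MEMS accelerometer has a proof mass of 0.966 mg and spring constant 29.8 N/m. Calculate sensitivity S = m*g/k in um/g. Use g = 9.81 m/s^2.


Step 1: Convert mass: m = 0.966 mg = 9.66e-07 kg
Step 2: S = m * g / k = 9.66e-07 * 9.81 / 29.8
Step 3: S = 3.18e-07 m/g
Step 4: Convert to um/g: S = 0.318 um/g


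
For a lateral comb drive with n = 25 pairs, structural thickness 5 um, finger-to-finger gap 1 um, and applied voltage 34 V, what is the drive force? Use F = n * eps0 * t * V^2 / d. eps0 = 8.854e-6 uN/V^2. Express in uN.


Step 1: Parameters: n=25, eps0=8.854e-6 uN/V^2, t=5 um, V=34 V, d=1 um
Step 2: V^2 = 1156
Step 3: F = 25 * 8.854e-6 * 5 * 1156 / 1
F = 1.279 uN


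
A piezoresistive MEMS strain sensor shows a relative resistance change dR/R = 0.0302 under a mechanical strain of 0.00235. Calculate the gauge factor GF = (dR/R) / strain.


Step 1: Identify values.
dR/R = 0.0302, strain = 0.00235
Step 2: GF = (dR/R) / strain = 0.0302 / 0.00235
GF = 12.9


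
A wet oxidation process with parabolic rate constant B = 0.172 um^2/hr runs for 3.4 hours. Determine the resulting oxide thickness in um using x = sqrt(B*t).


Step 1: Compute B*t = 0.172 * 3.4 = 0.5848
Step 2: x = sqrt(0.5848)
x = 0.765 um


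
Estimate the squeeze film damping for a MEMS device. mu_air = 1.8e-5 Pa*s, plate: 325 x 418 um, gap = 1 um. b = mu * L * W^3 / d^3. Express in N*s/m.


Step 1: Convert to SI.
L = 325e-6 m, W = 418e-6 m, d = 1e-6 m
Step 2: W^3 = (418e-6)^3 = 7.30e-11 m^3
Step 3: d^3 = (1e-6)^3 = 1.00e-18 m^3
Step 4: b = 1.8e-5 * 325e-6 * 7.30e-11 / 1.00e-18
b = 4.27e-01 N*s/m


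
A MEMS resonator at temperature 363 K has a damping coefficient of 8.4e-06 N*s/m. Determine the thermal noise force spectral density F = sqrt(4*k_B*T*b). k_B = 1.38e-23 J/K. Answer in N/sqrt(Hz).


Step 1: Compute 4 * k_B * T * b
= 4 * 1.38e-23 * 363 * 8.4e-06
= 1.6832e-25 N^2/Hz
Step 2: F_noise = sqrt(1.6832e-25)
F_noise = 4.10e-13 N/sqrt(Hz)


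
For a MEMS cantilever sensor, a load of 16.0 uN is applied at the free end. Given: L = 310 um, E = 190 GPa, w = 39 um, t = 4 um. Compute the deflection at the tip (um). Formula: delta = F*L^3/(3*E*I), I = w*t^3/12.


Step 1: Calculate the second moment of area.
I = w * t^3 / 12 = 39 * 4^3 / 12 = 208.0 um^4
Step 2: Convert E to consistent units (1 GPa = 1000 uN/um^2).
E = 190 GPa = 190000 uN/um^2
Step 3: Calculate tip deflection.
delta = F * L^3 / (3 * E * I)
delta = 16.0 * 310^3 / (3 * 190000 * 208.0)
delta = 4.0204 um


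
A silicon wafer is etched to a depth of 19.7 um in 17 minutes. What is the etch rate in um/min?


Step 1: Etch rate = depth / time
Step 2: rate = 19.7 / 17
rate = 1.159 um/min


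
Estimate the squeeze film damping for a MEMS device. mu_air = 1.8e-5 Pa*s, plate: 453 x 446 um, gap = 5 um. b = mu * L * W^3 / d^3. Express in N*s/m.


Step 1: Convert to SI.
L = 453e-6 m, W = 446e-6 m, d = 5e-6 m
Step 2: W^3 = (446e-6)^3 = 8.87e-11 m^3
Step 3: d^3 = (5e-6)^3 = 1.25e-16 m^3
Step 4: b = 1.8e-5 * 453e-6 * 8.87e-11 / 1.25e-16
b = 5.79e-03 N*s/m


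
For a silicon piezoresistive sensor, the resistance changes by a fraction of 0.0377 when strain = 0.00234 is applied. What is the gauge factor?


Step 1: Identify values.
dR/R = 0.0377, strain = 0.00234
Step 2: GF = (dR/R) / strain = 0.0377 / 0.00234
GF = 16.1


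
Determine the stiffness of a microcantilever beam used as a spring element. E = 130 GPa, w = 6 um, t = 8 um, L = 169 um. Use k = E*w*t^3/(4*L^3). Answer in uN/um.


Step 1: Convert E to consistent units (1 GPa = 1000 uN/um^2).
E = 130 GPa = 130000 uN/um^2
Step 2: Compute t^3 = 8^3 = 512
Step 3: Compute L^3 = 169^3 = 4826809
Step 4: k = 130000 * 6 * 512 / (4 * 4826809)
k = 20.6845 uN/um


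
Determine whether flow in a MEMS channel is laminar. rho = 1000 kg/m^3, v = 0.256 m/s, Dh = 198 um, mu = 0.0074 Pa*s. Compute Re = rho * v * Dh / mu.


Step 1: Convert Dh to meters: Dh = 198e-6 m
Step 2: Re = rho * v * Dh / mu
Re = 1000 * 0.256 * 198e-6 / 0.0074
Re = 6.85
Since Re = 6.85 is below ~2300, the flow is laminar.


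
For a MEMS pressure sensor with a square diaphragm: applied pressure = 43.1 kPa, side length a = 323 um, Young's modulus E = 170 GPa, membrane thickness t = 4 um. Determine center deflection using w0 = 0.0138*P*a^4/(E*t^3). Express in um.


Step 1: Convert pressure to compatible units (E is in GPa, so P in GPa).
P = 43.1 kPa = 43.1e-6 GPa
Step 2: Compute numerator: 0.0138 * P * a^4.
a^4 = 323^4 = 10884540241
numerator = 0.0138 * 43.1e-6 * 10884540241 = 6.4739e+03
Step 3: Compute denominator: E * t^3 = 170 * 4^3 = 10880
Step 4: w0 = numerator / denominator = 6.4739e+03 / 10880 = 0.595 um


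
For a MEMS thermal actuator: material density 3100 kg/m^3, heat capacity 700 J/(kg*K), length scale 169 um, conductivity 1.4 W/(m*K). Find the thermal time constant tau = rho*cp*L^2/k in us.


Step 1: Convert L to m: L = 169e-6 m
Step 2: L^2 = (169e-6)^2 = 2.8561e-08 m^2
Step 3: tau = 3100 * 700 * 2.8561e-08 / 1.4 = 4.426955e-02 s
Step 4: Convert to microseconds (multiply by 1e6).
tau = 44269.55 us


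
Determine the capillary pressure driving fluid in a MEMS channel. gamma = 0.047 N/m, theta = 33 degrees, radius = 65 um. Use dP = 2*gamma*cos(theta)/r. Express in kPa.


Step 1: cos(33 deg) = 0.8387
Step 2: Convert r to m: r = 65e-6 m
Step 3: dP = 2 * 0.047 * 0.8387 / 65e-6 = 1212.9 Pa
Step 4: Convert Pa to kPa (divide by 1000).
dP = 1.21 kPa


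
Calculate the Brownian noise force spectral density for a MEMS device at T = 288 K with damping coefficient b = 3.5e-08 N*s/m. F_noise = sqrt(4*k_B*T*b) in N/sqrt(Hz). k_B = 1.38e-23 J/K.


Step 1: Compute 4 * k_B * T * b
= 4 * 1.38e-23 * 288 * 3.5e-08
= 5.5642e-28 N^2/Hz
Step 2: F_noise = sqrt(5.5642e-28)
F_noise = 2.36e-14 N/sqrt(Hz)


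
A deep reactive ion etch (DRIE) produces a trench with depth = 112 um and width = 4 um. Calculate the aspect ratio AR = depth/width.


Step 1: AR = depth / width
Step 2: AR = 112 / 4
AR = 28.0


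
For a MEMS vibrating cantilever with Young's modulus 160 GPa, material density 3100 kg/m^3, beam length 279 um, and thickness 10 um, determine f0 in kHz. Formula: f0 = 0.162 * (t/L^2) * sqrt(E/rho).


Step 1: Convert units to SI.
t_SI = 10e-6 m, L_SI = 279e-6 m
Step 2: Calculate sqrt(E/rho).
sqrt(160e9 / 3100) = 7184.21 m/s
Step 3: Compute f0.
f0 = 0.162 * 10e-6 / (279e-6)^2 * 7184.21 = 149515.3 Hz = 149.52 kHz


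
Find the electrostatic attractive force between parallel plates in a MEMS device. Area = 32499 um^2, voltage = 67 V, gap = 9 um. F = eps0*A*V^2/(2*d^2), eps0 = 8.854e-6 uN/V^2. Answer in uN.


Step 1: Identify parameters.
eps0 = 8.854e-6 uN/V^2, A = 32499 um^2, V = 67 V, d = 9 um
Step 2: Compute V^2 = 67^2 = 4489
Step 3: Compute d^2 = 9^2 = 81
Step 4: F = 0.5 * 8.854e-6 * 32499 * 4489 / 81
F = 7.973 uN


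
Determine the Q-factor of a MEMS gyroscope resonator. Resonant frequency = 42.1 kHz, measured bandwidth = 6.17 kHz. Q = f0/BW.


Step 1: Q = f0 / bandwidth
Step 2: Q = 42.1 / 6.17
Q = 6.8


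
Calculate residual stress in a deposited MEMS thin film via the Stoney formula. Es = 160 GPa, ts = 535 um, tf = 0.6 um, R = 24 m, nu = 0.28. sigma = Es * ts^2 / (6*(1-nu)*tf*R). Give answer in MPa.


Step 1: Compute numerator: Es * ts^2 = 160 * 535^2 = 45796000 (GPa*um^2)
Step 2: Compute denominator (R in um): 6*(1-nu)*tf*R = 6*0.72*0.6*24e6 = 62208000.0 (um^2)
Step 3: sigma (GPa) = 45796000 / 62208000.0 = 7.36175e-01 GPa
Step 4: Convert to MPa (x1000): sigma = 736.2 MPa


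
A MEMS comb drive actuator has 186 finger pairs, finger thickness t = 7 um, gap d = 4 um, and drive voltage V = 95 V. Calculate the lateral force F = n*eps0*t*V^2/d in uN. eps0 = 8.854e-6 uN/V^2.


Step 1: Parameters: n=186, eps0=8.854e-6 uN/V^2, t=7 um, V=95 V, d=4 um
Step 2: V^2 = 9025
Step 3: F = 186 * 8.854e-6 * 7 * 9025 / 4
F = 26.01 uN


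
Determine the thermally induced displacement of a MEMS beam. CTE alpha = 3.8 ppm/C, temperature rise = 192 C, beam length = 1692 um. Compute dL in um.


Step 1: Convert CTE: alpha = 3.8 ppm/C = 3.8e-6 /C
Step 2: dL = 3.8e-6 * 192 * 1692
dL = 1.2345 um


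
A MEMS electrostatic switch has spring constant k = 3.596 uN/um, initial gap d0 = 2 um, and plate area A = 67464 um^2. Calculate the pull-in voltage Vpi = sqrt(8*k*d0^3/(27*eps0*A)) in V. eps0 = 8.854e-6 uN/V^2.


Step 1: Compute numerator: 8 * k * d0^3 = 8 * 3.596 * 2^3 = 230.144
Step 2: Compute denominator: 27 * eps0 * A = 27 * 8.854e-6 * 67464 = 16.127809
Step 3: Vpi = sqrt(230.144 / 16.127809)
Vpi = 3.78 V


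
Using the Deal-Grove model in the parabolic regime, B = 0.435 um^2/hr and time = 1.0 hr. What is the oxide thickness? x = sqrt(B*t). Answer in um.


Step 1: Compute B*t = 0.435 * 1.0 = 0.435
Step 2: x = sqrt(0.435)
x = 0.66 um


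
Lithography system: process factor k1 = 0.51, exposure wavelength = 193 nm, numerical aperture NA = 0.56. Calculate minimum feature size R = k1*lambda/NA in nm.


Step 1: Identify values: k1 = 0.51, lambda = 193 nm, NA = 0.56
Step 2: R = k1 * lambda / NA
R = 0.51 * 193 / 0.56
R = 175.8 nm


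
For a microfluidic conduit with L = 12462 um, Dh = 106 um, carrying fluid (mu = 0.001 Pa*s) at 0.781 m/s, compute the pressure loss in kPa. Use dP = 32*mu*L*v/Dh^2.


Step 1: Convert to SI: L = 12462e-6 m, Dh = 106e-6 m
Step 2: dP = 32 * 0.001 * 12462e-6 * 0.781 / (106e-6)^2
Step 3: dP = 27718.97 Pa
Step 4: Convert to kPa: dP = 27.72 kPa


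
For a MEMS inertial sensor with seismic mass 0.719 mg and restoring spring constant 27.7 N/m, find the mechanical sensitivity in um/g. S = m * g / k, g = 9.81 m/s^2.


Step 1: Convert mass: m = 0.719 mg = 7.19e-07 kg
Step 2: S = m * g / k = 7.19e-07 * 9.81 / 27.7
Step 3: S = 2.55e-07 m/g
Step 4: Convert to um/g: S = 0.255 um/g


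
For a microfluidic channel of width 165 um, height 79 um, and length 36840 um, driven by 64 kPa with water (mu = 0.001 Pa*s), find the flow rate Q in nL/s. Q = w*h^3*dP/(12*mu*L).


Step 1: Convert all dimensions to SI (meters).
w = 165e-6 m, h = 79e-6 m, L = 36840e-6 m, dP = 64e3 Pa
Step 2: Q = w * h^3 * dP / (12 * mu * L)
Q = 165e-6 * (79e-6)^3 * 64e3 / (12 * 0.001 * 36840e-6) = 1.177726167e-08 m^3/s
Step 3: Convert Q from m^3/s to nL/s (1 m^3 = 1e12 nL, so multiply by 1e12).
Q = 11777.262 nL/s


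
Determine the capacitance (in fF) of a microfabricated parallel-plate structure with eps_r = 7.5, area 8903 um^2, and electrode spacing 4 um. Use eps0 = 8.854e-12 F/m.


Step 1: Convert area to m^2: A = 8903e-12 m^2
Step 2: Convert gap to m: d = 4e-6 m
Step 3: C = eps0 * eps_r * A / d
C = 8.854e-12 * 7.5 * 8903e-12 / 4e-6
Step 4: Convert to fF (multiply by 1e15).
C = 147.8 fF


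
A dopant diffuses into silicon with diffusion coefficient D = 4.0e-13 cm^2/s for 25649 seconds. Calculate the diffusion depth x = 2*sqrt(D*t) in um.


Step 1: Compute D*t = 4.0e-13 * 25649 = 1.02596e-08 cm^2
Step 2: sqrt(D*t) = 1.0129e-04 cm
Step 3: x = 2 * 1.0129e-04 cm = 2.0258e-04 cm
Step 4: Convert to um (1 cm = 1e4 um): x = 2.026 um


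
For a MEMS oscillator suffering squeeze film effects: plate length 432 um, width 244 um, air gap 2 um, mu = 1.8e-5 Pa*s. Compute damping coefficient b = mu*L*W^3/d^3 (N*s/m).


Step 1: Convert to SI.
L = 432e-6 m, W = 244e-6 m, d = 2e-6 m
Step 2: W^3 = (244e-6)^3 = 1.45e-11 m^3
Step 3: d^3 = (2e-6)^3 = 8.00e-18 m^3
Step 4: b = 1.8e-5 * 432e-6 * 1.45e-11 / 8.00e-18
b = 1.41e-02 N*s/m


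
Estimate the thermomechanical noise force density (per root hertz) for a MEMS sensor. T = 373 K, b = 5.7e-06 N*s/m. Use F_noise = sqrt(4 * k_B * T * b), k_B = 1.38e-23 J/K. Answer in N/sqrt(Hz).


Step 1: Compute 4 * k_B * T * b
= 4 * 1.38e-23 * 373 * 5.7e-06
= 1.1736e-25 N^2/Hz
Step 2: F_noise = sqrt(1.1736e-25)
F_noise = 3.43e-13 N/sqrt(Hz)


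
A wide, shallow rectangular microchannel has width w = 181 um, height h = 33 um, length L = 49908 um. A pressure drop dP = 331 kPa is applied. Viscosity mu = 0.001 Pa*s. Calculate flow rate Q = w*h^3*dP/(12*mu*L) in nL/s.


Step 1: Convert all dimensions to SI (meters).
w = 181e-6 m, h = 33e-6 m, L = 49908e-6 m, dP = 331e3 Pa
Step 2: Q = w * h^3 * dP / (12 * mu * L)
Q = 181e-6 * (33e-6)^3 * 331e3 / (12 * 0.001 * 49908e-6) = 3.59498412e-09 m^3/s
Step 3: Convert Q from m^3/s to nL/s (1 m^3 = 1e12 nL, so multiply by 1e12).
Q = 3594.984 nL/s


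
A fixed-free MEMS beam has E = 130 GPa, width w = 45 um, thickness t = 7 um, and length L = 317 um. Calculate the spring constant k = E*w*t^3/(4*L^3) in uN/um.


Step 1: Convert E to consistent units (1 GPa = 1000 uN/um^2).
E = 130 GPa = 130000 uN/um^2
Step 2: Compute t^3 = 7^3 = 343
Step 3: Compute L^3 = 317^3 = 31855013
Step 4: k = 130000 * 45 * 343 / (4 * 31855013)
k = 15.7475 uN/um


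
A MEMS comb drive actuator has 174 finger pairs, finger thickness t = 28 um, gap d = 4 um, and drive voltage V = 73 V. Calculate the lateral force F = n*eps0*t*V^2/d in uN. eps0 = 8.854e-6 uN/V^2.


Step 1: Parameters: n=174, eps0=8.854e-6 uN/V^2, t=28 um, V=73 V, d=4 um
Step 2: V^2 = 5329
Step 3: F = 174 * 8.854e-6 * 28 * 5329 / 4
F = 57.469 uN


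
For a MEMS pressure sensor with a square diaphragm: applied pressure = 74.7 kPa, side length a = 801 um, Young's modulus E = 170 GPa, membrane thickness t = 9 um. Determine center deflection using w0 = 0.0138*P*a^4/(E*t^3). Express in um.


Step 1: Convert pressure to compatible units (E is in GPa, so P in GPa).
P = 74.7 kPa = 74.7e-6 GPa
Step 2: Compute numerator: 0.0138 * P * a^4.
a^4 = 801^4 = 411651843201
numerator = 0.0138 * 74.7e-6 * 411651843201 = 4.243554e+05
Step 3: Compute denominator: E * t^3 = 170 * 9^3 = 123930
Step 4: w0 = numerator / denominator = 4.243554e+05 / 123930 = 3.4242 um
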